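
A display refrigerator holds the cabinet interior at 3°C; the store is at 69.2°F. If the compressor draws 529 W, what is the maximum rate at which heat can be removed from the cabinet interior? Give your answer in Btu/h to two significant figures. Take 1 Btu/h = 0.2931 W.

In absolute terms T_C = 276.15 K and T_H = 293.82 K, so ΔT = 17.67 K.
COP_Carnot = T_C/ΔT = 276.15/17.67 = 15.63.
Q̇_max = COP_Carnot × Ẇ = 15.63 × 529.0 W = 8269 W = 28210 Btu/h.

28000 Btu/h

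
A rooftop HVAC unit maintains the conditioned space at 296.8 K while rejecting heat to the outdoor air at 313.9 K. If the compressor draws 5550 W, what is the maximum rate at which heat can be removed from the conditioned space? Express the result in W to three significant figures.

96300 W

The reservoir spacing is ΔT = 313.9 − 296.8 = 17.10 K.
COP_Carnot = T_C/ΔT = 296.80/17.10 = 17.36.
Q̇_max = COP_Carnot × Ẇ = 17.36 × 5550 W = 96330 W.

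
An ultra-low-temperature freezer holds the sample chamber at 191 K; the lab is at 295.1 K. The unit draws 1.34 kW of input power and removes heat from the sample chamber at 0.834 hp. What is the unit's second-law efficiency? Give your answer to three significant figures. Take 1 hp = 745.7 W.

Converting, Q̇_C = 0.8340 hp = 0.6219 kW, so COP_actual = Q̇_C/Ẇ = 0.6219/1.340 = 0.4641.
The reservoir spacing is ΔT = 295.1 − 191 = 104.1 K.
COP_Carnot = T_C/ΔT = 191.00/104.1 = 1.835.
η_II = COP_actual/COP_Carnot = 0.4641/1.835 = 0.2530.

0.253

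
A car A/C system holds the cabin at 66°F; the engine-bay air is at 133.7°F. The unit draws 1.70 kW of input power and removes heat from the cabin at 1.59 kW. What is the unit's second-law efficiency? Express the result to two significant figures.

0.12

COP_actual = Q̇_C/Ẇ = 1.590/1.700 = 0.9353.
In absolute terms T_C = 292.04 K and T_H = 329.65 K, so ΔT = 37.61 K.
COP_Carnot = T_C/ΔT = 292.04/37.61 = 7.765.
η_II = COP_actual/COP_Carnot = 0.9353/7.765 = 0.1205.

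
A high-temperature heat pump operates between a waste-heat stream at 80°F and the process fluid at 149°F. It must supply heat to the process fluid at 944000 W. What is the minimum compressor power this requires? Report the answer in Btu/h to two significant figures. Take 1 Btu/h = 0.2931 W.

370000 Btu/h

In absolute terms T_C = 299.82 K and T_H = 338.15 K, so ΔT = 38.33 K.
COP_Carnot = T_H/ΔT = 338.15/38.33 = 8.821.
Ẇ_min = Q̇/COP_Carnot = 944000/8.821 = 107000 W = 365100 Btu/h.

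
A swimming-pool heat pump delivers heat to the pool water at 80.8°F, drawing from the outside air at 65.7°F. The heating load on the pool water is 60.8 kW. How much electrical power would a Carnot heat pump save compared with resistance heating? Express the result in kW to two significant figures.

In absolute terms T_C = 291.87 K and T_H = 300.26 K, so ΔT = 8.389 K.
COP_Carnot = T_H/ΔT = 300.26/8.389 = 35.79.
Resistance heating needs Ẇ_res = Q̇_H = 60.80 kW; the reversible heat pump needs only Ẇ_hp = Q̇_H/COP = 1.699 kW.
Saving = 60.80 − 1.699 = 59.10 kW.

59 kW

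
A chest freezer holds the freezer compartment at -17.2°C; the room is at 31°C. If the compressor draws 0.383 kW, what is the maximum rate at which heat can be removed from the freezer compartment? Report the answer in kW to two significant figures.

In absolute terms T_C = 255.95 K and T_H = 304.15 K, so ΔT = 48.20 K.
COP_Carnot = T_C/ΔT = 255.95/48.20 = 5.310.
Q̇_max = COP_Carnot × Ẇ = 5.310 × 0.3830 kW = 2.034 kW.

2.0 kW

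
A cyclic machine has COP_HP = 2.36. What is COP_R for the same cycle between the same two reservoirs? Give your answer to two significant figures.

1.4

Since Q_H = Q_C + W for any cycle, COP_R = Q_C/W = Q_H/W − 1.
COP_R = 2.36 − 1 = 1.36.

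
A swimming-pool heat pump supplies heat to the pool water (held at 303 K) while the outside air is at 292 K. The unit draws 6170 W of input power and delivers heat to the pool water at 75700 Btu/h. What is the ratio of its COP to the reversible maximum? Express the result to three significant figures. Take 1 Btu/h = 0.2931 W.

0.131

Converting, Q̇_H = 75700 Btu/h = 22190 W, so COP_actual = Q̇_H/Ẇ = 22190/6170 = 3.596.
The reservoir spacing is ΔT = 303 − 292 = 11.00 K.
COP_Carnot = T_H/ΔT = 303.00/11.00 = 27.55.
η_II = COP_actual/COP_Carnot = 3.596/27.55 = 0.1305.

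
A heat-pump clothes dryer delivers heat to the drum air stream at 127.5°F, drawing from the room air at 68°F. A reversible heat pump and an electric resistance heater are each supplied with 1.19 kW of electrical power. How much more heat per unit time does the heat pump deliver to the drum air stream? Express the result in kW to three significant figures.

10.6 kW

In absolute terms T_C = 293.15 K and T_H = 326.21 K, so ΔT = 33.06 K.
COP_Carnot = T_H/ΔT = 326.21/33.06 = 9.868.
The heat pump delivers Q̇_H = COP × Ẇ = 11.74 kW; the resistance heater delivers Ẇ = 1.190 kW.
Extra = (COP − 1)·Ẇ = 10.55 kW.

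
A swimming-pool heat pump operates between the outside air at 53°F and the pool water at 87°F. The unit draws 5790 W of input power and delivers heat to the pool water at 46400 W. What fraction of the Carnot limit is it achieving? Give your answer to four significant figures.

0.4984

COP_actual = Q̇_H/Ẇ = 46400/5790 = 8.014.
In absolute terms T_C = 284.82 K and T_H = 303.71 K, so ΔT = 18.89 K.
COP_Carnot = T_H/ΔT = 303.71/18.89 = 16.08.
η_II = COP_actual/COP_Carnot = 8.014/16.08 = 0.4984.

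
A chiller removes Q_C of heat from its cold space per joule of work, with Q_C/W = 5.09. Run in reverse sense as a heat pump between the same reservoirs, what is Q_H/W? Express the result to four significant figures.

The first law on one cycle gives Q_H = Q_C + W, so Q_H/W = Q_C/W + 1.
COP_HP = COP_R + 1 = 5.09 + 1 = 6.09.

6.090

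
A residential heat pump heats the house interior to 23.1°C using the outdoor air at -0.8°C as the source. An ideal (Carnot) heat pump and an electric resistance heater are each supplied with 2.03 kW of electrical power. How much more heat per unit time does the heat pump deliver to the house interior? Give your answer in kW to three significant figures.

In absolute terms T_C = 272.35 K and T_H = 296.25 K, so ΔT = 23.90 K.
COP_Carnot = T_H/ΔT = 296.25/23.90 = 12.40.
The heat pump delivers Q̇_H = COP × Ẇ = 25.16 kW; the resistance heater delivers Ẇ = 2.030 kW.
Extra = (COP − 1)·Ẇ = 23.13 kW.

23.1 kW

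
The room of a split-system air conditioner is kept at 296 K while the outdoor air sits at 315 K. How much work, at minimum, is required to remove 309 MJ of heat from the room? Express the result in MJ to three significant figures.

19.8 MJ

The reservoir spacing is ΔT = 315 − 296 = 19.00 K.
The reversible limit is COP_R = T_C/ΔT = 15.58, so W_min = Q_C/COP = Q_C·ΔT/T_C.
W_min = 309.0 × 19.00/296.00 = 19.83 MJ.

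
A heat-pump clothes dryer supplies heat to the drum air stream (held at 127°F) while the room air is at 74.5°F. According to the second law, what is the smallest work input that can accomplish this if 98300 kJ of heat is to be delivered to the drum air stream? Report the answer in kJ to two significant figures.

8800 kJ

In absolute terms T_C = 296.76 K and T_H = 325.93 K, so ΔT = 29.17 K.
The reversible limit is COP_HP = T_H/ΔT = 11.17, so W_min = Q_H/COP = Q_H·ΔT/T_H.
W_min = 98300 × 29.17/325.93 = 8797 kJ.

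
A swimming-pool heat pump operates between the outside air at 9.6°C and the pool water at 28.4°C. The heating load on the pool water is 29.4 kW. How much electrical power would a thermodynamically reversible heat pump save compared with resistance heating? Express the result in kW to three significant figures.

27.6 kW

In absolute terms T_C = 282.75 K and T_H = 301.55 K, so ΔT = 18.80 K.
COP_Carnot = T_H/ΔT = 301.55/18.80 = 16.04.
Resistance heating needs Ẇ_res = Q̇_H = 29.40 kW; the reversible heat pump needs only Ẇ_hp = Q̇_H/COP = 1.833 kW.
Saving = 29.40 − 1.833 = 27.57 kW.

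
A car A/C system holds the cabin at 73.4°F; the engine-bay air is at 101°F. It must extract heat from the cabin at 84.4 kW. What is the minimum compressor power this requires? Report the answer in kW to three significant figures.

4.37 kW

In absolute terms T_C = 296.15 K and T_H = 311.48 K, so ΔT = 15.33 K.
COP_Carnot = T_C/ΔT = 296.15/15.33 = 19.31.
Ẇ_min = Q̇/COP_Carnot = 84.40/19.31 = 4.370 kW.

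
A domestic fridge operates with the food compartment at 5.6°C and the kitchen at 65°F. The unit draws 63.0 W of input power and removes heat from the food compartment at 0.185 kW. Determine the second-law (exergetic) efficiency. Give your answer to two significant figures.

Converting, Q̇_C = 0.1850 kW = 185.0 W, so COP_actual = Q̇_C/Ẇ = 185.0/63.00 = 2.937.
In absolute terms T_C = 278.75 K and T_H = 291.48 K, so ΔT = 12.73 K.
COP_Carnot = T_C/ΔT = 278.75/12.73 = 21.89.
η_II = COP_actual/COP_Carnot = 2.937/21.89 = 0.1341.

0.13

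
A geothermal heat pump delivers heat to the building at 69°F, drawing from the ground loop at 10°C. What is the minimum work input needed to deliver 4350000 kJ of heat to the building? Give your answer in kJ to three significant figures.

156000 kJ

In absolute terms T_C = 283.15 K and T_H = 293.71 K, so ΔT = 10.56 K.
The reversible limit is COP_HP = T_H/ΔT = 27.82, so W_min = Q_H/COP = Q_H·ΔT/T_H.
W_min = 4350000 × 10.56/293.71 = 156300 kJ.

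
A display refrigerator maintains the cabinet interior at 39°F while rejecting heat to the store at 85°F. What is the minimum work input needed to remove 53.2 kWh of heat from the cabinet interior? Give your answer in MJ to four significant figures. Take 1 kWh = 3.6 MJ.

In absolute terms T_C = 277.04 K and T_H = 302.59 K, so ΔT = 25.56 K.
The reversible limit is COP_R = T_C/ΔT = 10.84, so W_min = Q_C/COP = Q_C·ΔT/T_C.
W_min = 53.20 × 25.56/277.04 = 4.907 kWh = 17.67 MJ.

17.67 MJ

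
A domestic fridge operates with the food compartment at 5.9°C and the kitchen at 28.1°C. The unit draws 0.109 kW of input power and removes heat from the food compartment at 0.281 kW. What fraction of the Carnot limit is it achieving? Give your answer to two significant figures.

COP_actual = Q̇_C/Ẇ = 0.2810/0.1090 = 2.578.
In absolute terms T_C = 279.05 K and T_H = 301.25 K, so ΔT = 22.20 K.
COP_Carnot = T_C/ΔT = 279.05/22.20 = 12.57.
η_II = COP_actual/COP_Carnot = 2.578/12.57 = 0.2051.

0.21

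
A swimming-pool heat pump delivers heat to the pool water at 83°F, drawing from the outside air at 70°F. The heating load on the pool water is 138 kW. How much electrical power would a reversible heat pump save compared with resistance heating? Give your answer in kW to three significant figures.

135 kW

In absolute terms T_C = 294.26 K and T_H = 301.48 K, so ΔT = 7.222 K.
COP_Carnot = T_H/ΔT = 301.48/7.222 = 41.74.
Resistance heating needs Ẇ_res = Q̇_H = 138.0 kW; the reversible heat pump needs only Ẇ_hp = Q̇_H/COP = 3.306 kW.
Saving = 138.0 − 3.306 = 134.7 kW.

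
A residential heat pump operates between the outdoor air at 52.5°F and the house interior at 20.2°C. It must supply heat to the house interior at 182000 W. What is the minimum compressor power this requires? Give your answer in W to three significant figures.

5470 W

In absolute terms T_C = 284.54 K and T_H = 293.35 K, so ΔT = 8.811 K.
COP_Carnot = T_H/ΔT = 293.35/8.811 = 33.29.
Ẇ_min = Q̇/COP_Carnot = 182000/33.29 = 5467 W.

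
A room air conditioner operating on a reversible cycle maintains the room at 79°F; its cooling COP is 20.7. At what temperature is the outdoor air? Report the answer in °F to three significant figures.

COP_R = T_C/(T_H − T_C) gives T_H − T_C = T_C/COP.
With T_C = 299.26 K, T_H = 299.26 × (1 + 1/20.7) = 313.72 K.
Converting, 313.72 K = 105.02°F.

105 °F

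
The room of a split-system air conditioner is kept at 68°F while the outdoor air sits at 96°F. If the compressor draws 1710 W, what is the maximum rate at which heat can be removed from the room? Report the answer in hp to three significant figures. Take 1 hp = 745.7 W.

43.2 hp

In absolute terms T_C = 293.15 K and T_H = 308.71 K, so ΔT = 15.56 K.
COP_Carnot = T_C/ΔT = 293.15/15.56 = 18.85.
Q̇_max = COP_Carnot × Ẇ = 18.85 × 1710 W = 32230 W = 43.22 hp.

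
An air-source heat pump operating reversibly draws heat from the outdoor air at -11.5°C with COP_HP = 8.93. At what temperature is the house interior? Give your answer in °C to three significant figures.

21.5 °C

COP_HP = T_H/(T_H − T_C) rearranges to T_H = COP·T_C/(COP − 1).
With T_C = 261.65 K, T_H = 8.93 × 261.65/7.930 = 294.64 K.
Converting, 294.64 K = 21.49°C.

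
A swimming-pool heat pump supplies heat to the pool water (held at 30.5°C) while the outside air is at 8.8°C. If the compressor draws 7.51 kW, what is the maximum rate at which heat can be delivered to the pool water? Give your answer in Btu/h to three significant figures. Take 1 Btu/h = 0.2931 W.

In absolute terms T_C = 281.95 K and T_H = 303.65 K, so ΔT = 21.70 K.
COP_Carnot = T_H/ΔT = 303.65/21.70 = 13.99.
Q̇_max = COP_Carnot × Ẇ = 13.99 × 7.510 kW = 105.1 kW = 358500 Btu/h.

359000 Btu/h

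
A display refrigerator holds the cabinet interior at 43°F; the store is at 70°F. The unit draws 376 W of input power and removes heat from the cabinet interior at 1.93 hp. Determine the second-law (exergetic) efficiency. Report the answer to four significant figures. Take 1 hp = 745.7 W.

Converting, Q̇_C = 1.930 hp = 1439 W, so COP_actual = Q̇_C/Ẇ = 1439/376.0 = 3.828.
In absolute terms T_C = 279.26 K and T_H = 294.26 K, so ΔT = 15.00 K.
COP_Carnot = T_C/ΔT = 279.26/15.00 = 18.62.
η_II = COP_actual/COP_Carnot = 3.828/18.62 = 0.2056.

0.2056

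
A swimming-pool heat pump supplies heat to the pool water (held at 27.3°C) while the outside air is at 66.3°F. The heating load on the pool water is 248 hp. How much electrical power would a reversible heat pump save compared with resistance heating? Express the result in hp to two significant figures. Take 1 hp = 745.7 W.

240 hp

In absolute terms T_C = 292.21 K and T_H = 300.45 K, so ΔT = 8.244 K.
COP_Carnot = T_H/ΔT = 300.45/8.244 = 36.44.
Resistance heating needs Ẇ_res = Q̇_H = 248.0 hp; the reversible heat pump needs only Ẇ_hp = Q̇_H/COP = 6.805 hp.
Saving = 248.0 − 6.805 = 241.2 hp.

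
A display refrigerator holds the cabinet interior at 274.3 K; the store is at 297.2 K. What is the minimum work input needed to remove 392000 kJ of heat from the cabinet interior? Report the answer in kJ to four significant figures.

The reservoir spacing is ΔT = 297.2 − 274.3 = 22.90 K.
The reversible limit is COP_R = T_C/ΔT = 11.98, so W_min = Q_C/COP = Q_C·ΔT/T_C.
W_min = 392000 × 22.90/274.30 = 32730 kJ.

32730 kJ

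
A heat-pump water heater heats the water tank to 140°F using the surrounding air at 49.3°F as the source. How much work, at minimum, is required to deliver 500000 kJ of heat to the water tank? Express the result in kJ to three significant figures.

75600 kJ

In absolute terms T_C = 282.76 K and T_H = 333.15 K, so ΔT = 50.39 K.
The reversible limit is COP_HP = T_H/ΔT = 6.612, so W_min = Q_H/COP = Q_H·ΔT/T_H.
W_min = 500000 × 50.39/333.15 = 75620 kJ.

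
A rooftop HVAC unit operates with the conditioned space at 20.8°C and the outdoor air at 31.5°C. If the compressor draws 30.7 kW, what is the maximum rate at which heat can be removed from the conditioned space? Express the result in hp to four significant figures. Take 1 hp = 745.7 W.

In absolute terms T_C = 293.95 K and T_H = 304.65 K, so ΔT = 10.70 K.
COP_Carnot = T_C/ΔT = 293.95/10.70 = 27.47.
Q̇_max = COP_Carnot × Ẇ = 27.47 × 30.70 kW = 843.4 kW = 1131 hp.

1131 hp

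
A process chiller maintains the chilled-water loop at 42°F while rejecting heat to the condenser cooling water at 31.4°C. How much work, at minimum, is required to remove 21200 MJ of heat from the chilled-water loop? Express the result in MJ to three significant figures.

In absolute terms T_C = 278.71 K and T_H = 304.55 K, so ΔT = 25.84 K.
The reversible limit is COP_R = T_C/ΔT = 10.78, so W_min = Q_C/COP = Q_C·ΔT/T_C.
W_min = 21200 × 25.84/278.71 = 1966 MJ.

1970 MJ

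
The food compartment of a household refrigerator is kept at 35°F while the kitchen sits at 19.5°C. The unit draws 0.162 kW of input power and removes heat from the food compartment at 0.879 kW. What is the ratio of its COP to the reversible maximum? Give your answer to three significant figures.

COP_actual = Q̇_C/Ẇ = 0.8790/0.1620 = 5.426.
In absolute terms T_C = 274.82 K and T_H = 292.65 K, so ΔT = 17.83 K.
COP_Carnot = T_C/ΔT = 274.82/17.83 = 15.41.
η_II = COP_actual/COP_Carnot = 5.426/15.41 = 0.3521.

0.352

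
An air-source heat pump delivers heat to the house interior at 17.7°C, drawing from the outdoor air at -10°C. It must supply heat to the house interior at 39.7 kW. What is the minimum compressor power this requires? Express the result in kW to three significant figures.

In absolute terms T_C = 263.15 K and T_H = 290.85 K, so ΔT = 27.70 K.
COP_Carnot = T_H/ΔT = 290.85/27.70 = 10.50.
Ẇ_min = Q̇/COP_Carnot = 39.70/10.50 = 3.781 kW.

3.78 kW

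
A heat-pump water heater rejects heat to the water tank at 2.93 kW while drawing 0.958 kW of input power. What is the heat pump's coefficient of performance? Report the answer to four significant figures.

3.058

The first law gives Q̇_H = Q̇_C + Ẇ, so the three rates are Q̇_C = 1.972, Q̇_H = 2.930, Ẇ = 0.9580 kW.
COP_HP = Q̇_H/Ẇ = 2.930/0.9580 = 3.058.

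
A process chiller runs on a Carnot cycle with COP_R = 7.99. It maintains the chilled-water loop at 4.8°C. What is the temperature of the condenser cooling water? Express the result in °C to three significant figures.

39.6 °C

COP_R = T_C/(T_H − T_C) gives T_H − T_C = T_C/COP.
With T_C = 277.95 K, T_H = 277.95 × (1 + 1/7.99) = 312.74 K.
Converting, 312.74 K = 39.59°C.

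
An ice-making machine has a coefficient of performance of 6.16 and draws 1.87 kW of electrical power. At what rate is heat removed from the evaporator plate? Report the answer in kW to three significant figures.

11.5 kW

Q̇_C = COP × Ẇ = 6.16 × 1.870 = 11.52 kW.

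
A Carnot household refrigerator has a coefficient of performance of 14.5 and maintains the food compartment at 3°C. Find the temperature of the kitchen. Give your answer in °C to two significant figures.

22 °C

COP_R = T_C/(T_H − T_C) gives T_H − T_C = T_C/COP.
With T_C = 276.15 K, T_H = 276.15 × (1 + 1/14.5) = 295.19 K.
Converting, 295.19 K = 22.04°C.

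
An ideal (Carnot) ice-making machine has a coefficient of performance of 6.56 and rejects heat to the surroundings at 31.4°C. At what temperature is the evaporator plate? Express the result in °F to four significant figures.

For a Carnot refrigerator COP_R = T_C/(T_H − T_C), so T_C = COP·T_H/(1 + COP).
With T_H = 304.55 K, T_C = 6.56 × 304.55/7.560 = 264.27 K.
Converting, 264.27 K = 16.01°F.

16.01 °F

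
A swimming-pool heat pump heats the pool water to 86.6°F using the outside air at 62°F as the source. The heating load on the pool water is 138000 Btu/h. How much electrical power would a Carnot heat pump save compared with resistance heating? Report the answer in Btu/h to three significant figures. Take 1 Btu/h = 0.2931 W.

132000 Btu/h

In absolute terms T_C = 289.82 K and T_H = 303.48 K, so ΔT = 13.67 K.
COP_Carnot = T_H/ΔT = 303.48/13.67 = 22.21.
Resistance heating needs Ẇ_res = Q̇_H = 138000 Btu/h; the reversible heat pump needs only Ẇ_hp = Q̇_H/COP = 6215 Btu/h.
Saving = 138000 − 6215 = 131800 Btu/h.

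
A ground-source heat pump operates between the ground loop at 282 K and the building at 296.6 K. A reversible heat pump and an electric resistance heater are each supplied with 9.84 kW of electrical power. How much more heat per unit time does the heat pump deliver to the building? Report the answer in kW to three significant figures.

The reservoir spacing is ΔT = 296.6 − 282 = 14.60 K.
COP_Carnot = T_H/ΔT = 296.60/14.60 = 20.32.
The heat pump delivers Q̇_H = COP × Ẇ = 199.9 kW; the resistance heater delivers Ẇ = 9.840 kW.
Extra = (COP − 1)·Ẇ = 190.1 kW.

190 kW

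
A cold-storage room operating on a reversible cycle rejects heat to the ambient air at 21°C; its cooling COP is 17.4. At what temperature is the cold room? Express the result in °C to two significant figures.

For a Carnot refrigerator COP_R = T_C/(T_H − T_C), so T_C = COP·T_H/(1 + COP).
With T_H = 294.15 K, T_C = 17.4 × 294.15/18.40 = 278.16 K.
Converting, 278.16 K = 5.01°C.

5.0 °C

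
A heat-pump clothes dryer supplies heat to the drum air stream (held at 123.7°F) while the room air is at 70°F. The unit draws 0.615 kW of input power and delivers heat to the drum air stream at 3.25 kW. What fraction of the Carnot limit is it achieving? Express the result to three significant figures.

0.486

COP_actual = Q̇_H/Ẇ = 3.250/0.6150 = 5.285.
In absolute terms T_C = 294.26 K and T_H = 324.09 K, so ΔT = 29.83 K.
COP_Carnot = T_H/ΔT = 324.09/29.83 = 10.86.
η_II = COP_actual/COP_Carnot = 5.285/10.86 = 0.4865.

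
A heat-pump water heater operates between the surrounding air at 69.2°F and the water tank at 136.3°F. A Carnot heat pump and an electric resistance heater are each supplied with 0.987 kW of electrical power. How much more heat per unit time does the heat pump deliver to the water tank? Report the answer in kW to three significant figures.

7.78 kW

In absolute terms T_C = 293.82 K and T_H = 331.09 K, so ΔT = 37.28 K.
COP_Carnot = T_H/ΔT = 331.09/37.28 = 8.882.
The heat pump delivers Q̇_H = COP × Ẇ = 8.766 kW; the resistance heater delivers Ẇ = 0.9870 kW.
Extra = (COP − 1)·Ẇ = 7.779 kW.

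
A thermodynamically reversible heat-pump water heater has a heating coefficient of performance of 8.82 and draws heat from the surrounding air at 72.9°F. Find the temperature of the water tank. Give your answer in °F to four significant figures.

141.0 °F

COP_HP = T_H/(T_H − T_C) rearranges to T_H = COP·T_C/(COP − 1).
With T_C = 295.87 K, T_H = 8.82 × 295.87/7.820 = 333.71 K.
Converting, 333.71 K = 141.00°F.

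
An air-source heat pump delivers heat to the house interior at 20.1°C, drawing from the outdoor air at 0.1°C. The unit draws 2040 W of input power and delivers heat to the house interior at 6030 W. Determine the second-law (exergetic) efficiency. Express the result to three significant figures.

0.202

COP_actual = Q̇_H/Ẇ = 6030/2040 = 2.956.
In absolute terms T_C = 273.25 K and T_H = 293.25 K, so ΔT = 20.00 K.
COP_Carnot = T_H/ΔT = 293.25/20.00 = 14.66.
η_II = COP_actual/COP_Carnot = 2.956/14.66 = 0.2016.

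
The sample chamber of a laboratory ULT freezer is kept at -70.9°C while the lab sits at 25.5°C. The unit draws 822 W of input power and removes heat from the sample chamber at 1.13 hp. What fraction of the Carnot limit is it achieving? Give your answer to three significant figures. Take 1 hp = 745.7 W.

0.489

Converting, Q̇_C = 1.130 hp = 842.6 W, so COP_actual = Q̇_C/Ẇ = 842.6/822.0 = 1.025.
In absolute terms T_C = 202.25 K and T_H = 298.65 K, so ΔT = 96.40 K.
COP_Carnot = T_C/ΔT = 202.25/96.40 = 2.098.
η_II = COP_actual/COP_Carnot = 1.025/2.098 = 0.4886.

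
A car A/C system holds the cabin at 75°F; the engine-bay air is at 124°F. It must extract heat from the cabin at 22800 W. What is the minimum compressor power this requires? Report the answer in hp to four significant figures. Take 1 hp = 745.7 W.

2.802 hp

In absolute terms T_C = 297.04 K and T_H = 324.26 K, so ΔT = 27.22 K.
COP_Carnot = T_C/ΔT = 297.04/27.22 = 10.91.
Ẇ_min = Q̇/COP_Carnot = 22800/10.91 = 2090 W = 2.802 hp.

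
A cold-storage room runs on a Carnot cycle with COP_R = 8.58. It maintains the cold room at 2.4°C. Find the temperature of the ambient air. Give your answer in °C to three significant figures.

34.5 °C

COP_R = T_C/(T_H − T_C) gives T_H − T_C = T_C/COP.
With T_C = 275.55 K, T_H = 275.55 × (1 + 1/8.58) = 307.67 K.
Converting, 307.67 K = 34.52°C.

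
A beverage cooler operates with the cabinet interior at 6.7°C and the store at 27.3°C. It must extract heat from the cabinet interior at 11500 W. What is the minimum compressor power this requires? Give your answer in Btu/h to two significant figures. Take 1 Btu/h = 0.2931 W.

2900 Btu/h

In absolute terms T_C = 279.85 K and T_H = 300.45 K, so ΔT = 20.60 K.
COP_Carnot = T_C/ΔT = 279.85/20.60 = 13.58.
Ẇ_min = Q̇/COP_Carnot = 11500/13.58 = 846.5 W = 2888 Btu/h.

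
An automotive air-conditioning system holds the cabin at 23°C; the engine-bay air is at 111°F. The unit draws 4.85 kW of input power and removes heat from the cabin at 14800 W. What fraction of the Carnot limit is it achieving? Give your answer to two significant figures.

0.22

Converting, Q̇_C = 14800 W = 14.80 kW, so COP_actual = Q̇_C/Ẇ = 14.80/4.850 = 3.052.
In absolute terms T_C = 296.15 K and T_H = 317.04 K, so ΔT = 20.89 K.
COP_Carnot = T_C/ΔT = 296.15/20.89 = 14.18.
η_II = COP_actual/COP_Carnot = 3.052/14.18 = 0.2152.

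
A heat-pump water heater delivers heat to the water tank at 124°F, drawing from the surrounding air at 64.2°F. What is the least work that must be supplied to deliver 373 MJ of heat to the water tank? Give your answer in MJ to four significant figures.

38.22 MJ

In absolute terms T_C = 291.04 K and T_H = 324.26 K, so ΔT = 33.22 K.
The reversible limit is COP_HP = T_H/ΔT = 9.760, so W_min = Q_H/COP = Q_H·ΔT/T_H.
W_min = 373.0 × 33.22/324.26 = 38.22 MJ.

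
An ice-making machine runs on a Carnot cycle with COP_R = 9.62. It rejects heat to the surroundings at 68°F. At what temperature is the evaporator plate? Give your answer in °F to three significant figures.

For a Carnot refrigerator COP_R = T_C/(T_H − T_C), so T_C = COP·T_H/(1 + COP).
With T_H = 293.15 K, T_C = 9.62 × 293.15/10.62 = 265.55 K.
Converting, 265.55 K = 18.31°F.

18.3 °F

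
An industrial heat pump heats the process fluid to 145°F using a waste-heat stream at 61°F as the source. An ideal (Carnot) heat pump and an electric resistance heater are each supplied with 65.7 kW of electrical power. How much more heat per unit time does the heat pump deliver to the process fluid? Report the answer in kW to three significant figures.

407 kW

In absolute terms T_C = 289.26 K and T_H = 335.93 K, so ΔT = 46.67 K.
COP_Carnot = T_H/ΔT = 335.93/46.67 = 7.198.
The heat pump delivers Q̇_H = COP × Ẇ = 472.9 kW; the resistance heater delivers Ẇ = 65.70 kW.
Extra = (COP − 1)·Ẇ = 407.2 kW.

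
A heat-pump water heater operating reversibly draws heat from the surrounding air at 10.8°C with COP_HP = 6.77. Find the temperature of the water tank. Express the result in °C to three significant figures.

60.0 °C

COP_HP = T_H/(T_H − T_C) rearranges to T_H = COP·T_C/(COP − 1).
With T_C = 283.95 K, T_H = 6.77 × 283.95/5.770 = 333.16 K.
Converting, 333.16 K = 60.01°C.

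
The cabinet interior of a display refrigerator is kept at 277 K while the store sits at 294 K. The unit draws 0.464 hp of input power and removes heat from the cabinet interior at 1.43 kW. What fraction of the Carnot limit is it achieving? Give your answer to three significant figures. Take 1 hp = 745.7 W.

0.254

Converting, Q̇_C = 1.430 kW = 1.918 hp, so COP_actual = Q̇_C/Ẇ = 1.918/0.4640 = 4.133.
The reservoir spacing is ΔT = 294 − 277 = 17.00 K.
COP_Carnot = T_C/ΔT = 277.00/17.00 = 16.29.
η_II = COP_actual/COP_Carnot = 4.133/16.29 = 0.2536.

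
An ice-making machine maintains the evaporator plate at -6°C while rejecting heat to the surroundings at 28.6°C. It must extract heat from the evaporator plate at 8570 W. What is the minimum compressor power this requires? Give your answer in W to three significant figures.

In absolute terms T_C = 267.15 K and T_H = 301.75 K, so ΔT = 34.60 K.
COP_Carnot = T_C/ΔT = 267.15/34.60 = 7.721.
Ẇ_min = Q̇/COP_Carnot = 8570/7.721 = 1110 W.

1110 W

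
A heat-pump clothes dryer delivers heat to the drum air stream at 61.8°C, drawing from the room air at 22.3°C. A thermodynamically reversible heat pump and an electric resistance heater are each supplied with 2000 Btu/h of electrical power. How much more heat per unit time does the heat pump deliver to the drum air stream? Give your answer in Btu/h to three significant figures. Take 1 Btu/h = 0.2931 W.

In absolute terms T_C = 295.45 K and T_H = 334.95 K, so ΔT = 39.50 K.
COP_Carnot = T_H/ΔT = 334.95/39.50 = 8.480.
The heat pump delivers Q̇_H = COP × Ẇ = 16960 Btu/h; the resistance heater delivers Ẇ = 2000 Btu/h.
Extra = (COP − 1)·Ẇ = 14960 Btu/h.

15000 Btu/h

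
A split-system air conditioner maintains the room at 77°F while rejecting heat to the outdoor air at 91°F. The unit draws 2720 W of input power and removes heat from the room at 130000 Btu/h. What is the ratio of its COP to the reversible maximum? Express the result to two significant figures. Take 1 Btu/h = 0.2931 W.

0.37

Converting, Q̇_C = 130000 Btu/h = 38100 W, so COP_actual = Q̇_C/Ẇ = 38100/2720 = 14.01.
In absolute terms T_C = 298.15 K and T_H = 305.93 K, so ΔT = 7.778 K.
COP_Carnot = T_C/ΔT = 298.15/7.778 = 38.33.
η_II = COP_actual/COP_Carnot = 14.01/38.33 = 0.3654.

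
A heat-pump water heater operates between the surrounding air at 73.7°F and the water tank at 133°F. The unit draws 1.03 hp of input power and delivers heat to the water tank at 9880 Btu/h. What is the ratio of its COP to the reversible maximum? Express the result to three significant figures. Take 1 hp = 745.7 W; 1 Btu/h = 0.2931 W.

Converting, Q̇_H = 9880 Btu/h = 3.883 hp, so COP_actual = Q̇_H/Ẇ = 3.883/1.030 = 3.770.
In absolute terms T_C = 296.32 K and T_H = 329.26 K, so ΔT = 32.94 K.
COP_Carnot = T_H/ΔT = 329.26/32.94 = 9.994.
η_II = COP_actual/COP_Carnot = 3.770/9.994 = 0.3772.

0.377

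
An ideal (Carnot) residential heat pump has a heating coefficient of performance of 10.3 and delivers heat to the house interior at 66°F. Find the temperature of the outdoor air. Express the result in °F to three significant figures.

15.0 °F

COP_HP = T_H/(T_H − T_C) gives T_H − T_C = T_H/COP.
With T_H = 292.04 K, T_C = 292.04 × (1 − 1/10.3) = 263.69 K.
Converting, 263.69 K = 14.96°F.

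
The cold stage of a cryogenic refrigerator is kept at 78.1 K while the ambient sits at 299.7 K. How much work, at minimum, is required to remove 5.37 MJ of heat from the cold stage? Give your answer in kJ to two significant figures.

15000 kJ

The reservoir spacing is ΔT = 299.7 − 78.1 = 221.6 K.
The reversible limit is COP_R = T_C/ΔT = 0.3524, so W_min = Q_C/COP = Q_C·ΔT/T_C.
W_min = 5.370 × 221.6/78.10 = 15.24 MJ = 15240 kJ.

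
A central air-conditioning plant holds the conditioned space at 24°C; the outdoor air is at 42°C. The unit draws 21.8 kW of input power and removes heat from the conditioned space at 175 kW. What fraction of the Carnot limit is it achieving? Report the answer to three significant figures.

COP_actual = Q̇_C/Ẇ = 175.0/21.80 = 8.028.
In absolute terms T_C = 297.15 K and T_H = 315.15 K, so ΔT = 18.00 K.
COP_Carnot = T_C/ΔT = 297.15/18.00 = 16.51.
η_II = COP_actual/COP_Carnot = 8.028/16.51 = 0.4863.

0.486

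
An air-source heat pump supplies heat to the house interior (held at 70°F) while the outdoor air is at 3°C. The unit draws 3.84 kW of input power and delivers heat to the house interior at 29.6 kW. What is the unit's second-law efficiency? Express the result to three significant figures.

0.474

COP_actual = Q̇_H/Ẇ = 29.60/3.840 = 7.708.
In absolute terms T_C = 276.15 K and T_H = 294.26 K, so ΔT = 18.11 K.
COP_Carnot = T_H/ΔT = 294.26/18.11 = 16.25.
η_II = COP_actual/COP_Carnot = 7.708/16.25 = 0.4744.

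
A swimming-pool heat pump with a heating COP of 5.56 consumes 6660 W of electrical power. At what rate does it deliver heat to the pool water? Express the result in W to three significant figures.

Q̇_H = COP_HP × Ẇ = 5.56 × 6660 = 37030 W.

37000 W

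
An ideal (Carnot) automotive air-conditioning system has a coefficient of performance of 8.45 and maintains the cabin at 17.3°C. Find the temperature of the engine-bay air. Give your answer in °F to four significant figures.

125.0 °F

COP_R = T_C/(T_H − T_C) gives T_H − T_C = T_C/COP.
With T_C = 290.45 K, T_H = 290.45 × (1 + 1/8.45) = 324.82 K.
Converting, 324.82 K = 125.01°F.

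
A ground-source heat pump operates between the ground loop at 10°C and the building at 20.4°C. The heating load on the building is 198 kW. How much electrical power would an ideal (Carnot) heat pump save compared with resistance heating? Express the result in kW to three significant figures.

In absolute terms T_C = 283.15 K and T_H = 293.55 K, so ΔT = 10.40 K.
COP_Carnot = T_H/ΔT = 293.55/10.40 = 28.23.
Resistance heating needs Ẇ_res = Q̇_H = 198.0 kW; the reversible heat pump needs only Ẇ_hp = Q̇_H/COP = 7.015 kW.
Saving = 198.0 − 7.015 = 191.0 kW.

191 kW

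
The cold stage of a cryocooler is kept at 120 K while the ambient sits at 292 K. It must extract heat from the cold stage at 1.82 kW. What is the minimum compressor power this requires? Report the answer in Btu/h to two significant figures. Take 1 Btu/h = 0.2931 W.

8900 Btu/h

The reservoir spacing is ΔT = 292 − 120 = 172.0 K.
COP_Carnot = T_C/ΔT = 120.00/172.0 = 0.6977.
Ẇ_min = Q̇/COP_Carnot = 1.820/0.6977 = 2.609 kW = 8900 Btu/h.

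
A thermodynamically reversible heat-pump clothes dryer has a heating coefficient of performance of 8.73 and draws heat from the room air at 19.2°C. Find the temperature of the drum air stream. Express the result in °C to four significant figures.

COP_HP = T_H/(T_H − T_C) rearranges to T_H = COP·T_C/(COP − 1).
With T_C = 292.35 K, T_H = 8.73 × 292.35/7.730 = 330.17 K.
Converting, 330.17 K = 57.02°C.

57.02 °C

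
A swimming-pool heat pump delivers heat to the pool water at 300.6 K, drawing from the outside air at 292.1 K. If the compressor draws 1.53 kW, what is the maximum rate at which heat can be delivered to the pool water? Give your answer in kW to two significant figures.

The reservoir spacing is ΔT = 300.6 − 292.1 = 8.500 K.
COP_Carnot = T_H/ΔT = 300.60/8.500 = 35.36.
Q̇_max = COP_Carnot × Ẇ = 35.36 × 1.530 kW = 54.11 kW.

54 kW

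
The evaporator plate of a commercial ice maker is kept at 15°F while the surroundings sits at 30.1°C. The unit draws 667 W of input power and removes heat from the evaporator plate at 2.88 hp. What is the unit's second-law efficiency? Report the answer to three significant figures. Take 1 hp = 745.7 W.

Converting, Q̇_C = 2.880 hp = 2148 W, so COP_actual = Q̇_C/Ẇ = 2148/667.0 = 3.220.
In absolute terms T_C = 263.71 K and T_H = 303.25 K, so ΔT = 39.54 K.
COP_Carnot = T_C/ΔT = 263.71/39.54 = 6.669.
η_II = COP_actual/COP_Carnot = 3.220/6.669 = 0.4828.

0.483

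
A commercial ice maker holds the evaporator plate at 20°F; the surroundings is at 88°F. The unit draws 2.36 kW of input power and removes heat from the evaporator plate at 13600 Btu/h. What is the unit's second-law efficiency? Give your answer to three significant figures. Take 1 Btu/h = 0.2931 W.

Converting, Q̇_C = 13600 Btu/h = 3.986 kW, so COP_actual = Q̇_C/Ẇ = 3.986/2.360 = 1.689.
In absolute terms T_C = 266.48 K and T_H = 304.26 K, so ΔT = 37.78 K.
COP_Carnot = T_C/ΔT = 266.48/37.78 = 7.054.
η_II = COP_actual/COP_Carnot = 1.689/7.054 = 0.2394.

0.239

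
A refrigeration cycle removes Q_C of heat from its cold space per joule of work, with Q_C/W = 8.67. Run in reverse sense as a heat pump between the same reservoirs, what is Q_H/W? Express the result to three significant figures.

The first law on one cycle gives Q_H = Q_C + W, so Q_H/W = Q_C/W + 1.
COP_HP = COP_R + 1 = 8.67 + 1 = 9.67.

9.67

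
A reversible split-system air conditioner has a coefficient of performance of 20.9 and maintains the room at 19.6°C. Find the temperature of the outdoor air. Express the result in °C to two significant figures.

COP_R = T_C/(T_H − T_C) gives T_H − T_C = T_C/COP.
With T_C = 292.75 K, T_H = 292.75 × (1 + 1/20.9) = 306.76 K.
Converting, 306.76 K = 33.61°C.

34 °C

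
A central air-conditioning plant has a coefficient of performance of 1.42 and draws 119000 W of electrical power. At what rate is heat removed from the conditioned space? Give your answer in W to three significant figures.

Q̇_C = COP × Ẇ = 1.42 × 119000 = 169000 W.

169000 W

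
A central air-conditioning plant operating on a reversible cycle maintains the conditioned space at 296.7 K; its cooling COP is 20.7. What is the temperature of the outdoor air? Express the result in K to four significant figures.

311.0 K

COP_R = T_C/(T_H − T_C) gives T_H − T_C = T_C/COP.
With T_C = 296.70 K, T_H = 296.70 × (1 + 1/20.7) = 311.03 K.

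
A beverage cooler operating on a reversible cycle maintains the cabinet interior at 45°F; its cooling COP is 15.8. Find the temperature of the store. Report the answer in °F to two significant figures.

77 °F

COP_R = T_C/(T_H − T_C) gives T_H − T_C = T_C/COP.
With T_C = 280.37 K, T_H = 280.37 × (1 + 1/15.8) = 298.12 K.
Converting, 298.12 K = 76.94°F.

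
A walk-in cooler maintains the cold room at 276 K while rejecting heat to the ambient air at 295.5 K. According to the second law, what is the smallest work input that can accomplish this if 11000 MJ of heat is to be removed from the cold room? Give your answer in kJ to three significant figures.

777000 kJ

The reservoir spacing is ΔT = 295.5 − 276 = 19.50 K.
The reversible limit is COP_R = T_C/ΔT = 14.15, so W_min = Q_C/COP = Q_C·ΔT/T_C.
W_min = 11000 × 19.50/276.00 = 777.2 MJ = 777200 kJ.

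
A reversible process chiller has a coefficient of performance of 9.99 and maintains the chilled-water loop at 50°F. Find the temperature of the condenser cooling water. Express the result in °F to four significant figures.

101.0 °F

COP_R = T_C/(T_H − T_C) gives T_H − T_C = T_C/COP.
With T_C = 283.15 K, T_H = 283.15 × (1 + 1/9.99) = 311.49 K.
Converting, 311.49 K = 101.02°F.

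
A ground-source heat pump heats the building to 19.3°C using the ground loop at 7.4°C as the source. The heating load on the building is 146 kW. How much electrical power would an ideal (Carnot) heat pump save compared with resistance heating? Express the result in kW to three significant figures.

140 kW

In absolute terms T_C = 280.55 K and T_H = 292.45 K, so ΔT = 11.90 K.
COP_Carnot = T_H/ΔT = 292.45/11.90 = 24.58.
Resistance heating needs Ẇ_res = Q̇_H = 146.0 kW; the reversible heat pump needs only Ẇ_hp = Q̇_H/COP = 5.941 kW.
Saving = 146.0 − 5.941 = 140.1 kW.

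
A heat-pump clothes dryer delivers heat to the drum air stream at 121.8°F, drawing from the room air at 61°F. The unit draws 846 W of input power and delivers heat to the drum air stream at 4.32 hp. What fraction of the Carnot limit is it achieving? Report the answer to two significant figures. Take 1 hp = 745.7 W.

Converting, Q̇_H = 4.320 hp = 3221 W, so COP_actual = Q̇_H/Ẇ = 3221/846.0 = 3.808.
In absolute terms T_C = 289.26 K and T_H = 323.04 K, so ΔT = 33.78 K.
COP_Carnot = T_H/ΔT = 323.04/33.78 = 9.564.
η_II = COP_actual/COP_Carnot = 3.808/9.564 = 0.3982.

0.40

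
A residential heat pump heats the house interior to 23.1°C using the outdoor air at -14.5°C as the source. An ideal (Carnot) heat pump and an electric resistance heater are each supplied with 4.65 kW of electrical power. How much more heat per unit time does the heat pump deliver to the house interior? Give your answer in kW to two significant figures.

32 kW

In absolute terms T_C = 258.65 K and T_H = 296.25 K, so ΔT = 37.60 K.
COP_Carnot = T_H/ΔT = 296.25/37.60 = 7.879.
The heat pump delivers Q̇_H = COP × Ẇ = 36.64 kW; the resistance heater delivers Ẇ = 4.650 kW.
Extra = (COP − 1)·Ẇ = 31.99 kW.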